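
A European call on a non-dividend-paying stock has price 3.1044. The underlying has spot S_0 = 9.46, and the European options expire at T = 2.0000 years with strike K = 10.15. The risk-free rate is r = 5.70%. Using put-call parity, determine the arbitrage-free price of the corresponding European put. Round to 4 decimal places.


Put-call parity: C - P = S_0 * exp(-qT) - K * exp(-rT).
S_0 * exp(-qT) = 9.4600 * 1.00000000 = 9.46000000
K * exp(-rT) = 10.1500 * 0.89225796 = 9.05641825
P = C - S*exp(-qT) + K*exp(-rT)
P = 3.1044 - 9.46000000 + 9.05641825 = 2.7008

Answer: Put price = 2.7008


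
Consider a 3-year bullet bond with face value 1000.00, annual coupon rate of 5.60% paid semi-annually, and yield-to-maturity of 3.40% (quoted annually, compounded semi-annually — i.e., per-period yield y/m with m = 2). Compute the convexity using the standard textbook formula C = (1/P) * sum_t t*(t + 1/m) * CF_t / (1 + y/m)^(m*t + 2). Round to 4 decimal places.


Coupon per period c = face * coupon_rate / m = 28.000000
Periods per year m = 2; per-period yield y/m = 0.017000
Number of cashflows N = 6
Cashflows (t years, CF_t, discount factor 1/(1+y/m)^(m*t), PV):
  t = 0.5000: CF_t = 28.000000, DF = 0.983284, PV = 27.531957
  t = 1.0000: CF_t = 28.000000, DF = 0.966848, PV = 27.071737
  t = 1.5000: CF_t = 28.000000, DF = 0.950686, PV = 26.619211
  t = 2.0000: CF_t = 28.000000, DF = 0.934795, PV = 26.174248
  t = 2.5000: CF_t = 28.000000, DF = 0.919169, PV = 25.736724
  t = 3.0000: CF_t = 1028.000000, DF = 0.903804, PV = 929.110562
Price P = sum_t PV_t = 1062.244439
Convexity numerator sum_t t*(t + 1/m) * CF_t / (1+y/m)^(m*t + 2):
  t = 0.5000: term = 13.309605
  t = 1.0000: term = 39.261373
  t = 1.5000: term = 77.210172
  t = 2.0000: term = 126.532567
  t = 2.5000: term = 186.626205
  t = 3.0000: term = 9432.238863
Convexity = (1/P) * sum = 9875.178785 / 1062.244439 = 9.296522

Answer: Convexity = 9.2965


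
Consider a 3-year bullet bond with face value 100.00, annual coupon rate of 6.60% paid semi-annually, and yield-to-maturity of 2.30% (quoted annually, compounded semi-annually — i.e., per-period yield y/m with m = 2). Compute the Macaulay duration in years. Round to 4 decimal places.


Answer: Macaulay duration = 2.7856 years

Derivation:
Coupon per period c = face * coupon_rate / m = 3.300000
Periods per year m = 2; per-period yield y/m = 0.011500
Number of cashflows N = 6
Cashflows (t years, CF_t, discount factor 1/(1+y/m)^(m*t), PV):
  t = 0.5000: CF_t = 3.300000, DF = 0.988631, PV = 3.262481
  t = 1.0000: CF_t = 3.300000, DF = 0.977391, PV = 3.225389
  t = 1.5000: CF_t = 3.300000, DF = 0.966279, PV = 3.188719
  t = 2.0000: CF_t = 3.300000, DF = 0.955293, PV = 3.152466
  t = 2.5000: CF_t = 3.300000, DF = 0.944432, PV = 3.116625
  t = 3.0000: CF_t = 103.300000, DF = 0.933694, PV = 96.450614
Price P = sum_t PV_t = 112.396295
Macaulay numerator sum_t t * PV_t:
  t * PV_t at t = 0.5000: 1.631241
  t * PV_t at t = 1.0000: 3.225389
  t * PV_t at t = 1.5000: 4.783079
  t * PV_t at t = 2.0000: 6.304932
  t * PV_t at t = 2.5000: 7.791562
  t * PV_t at t = 3.0000: 289.351843
Macaulay duration D = (sum_t t * PV_t) / P = 313.088046 / 112.396295 = 2.785573


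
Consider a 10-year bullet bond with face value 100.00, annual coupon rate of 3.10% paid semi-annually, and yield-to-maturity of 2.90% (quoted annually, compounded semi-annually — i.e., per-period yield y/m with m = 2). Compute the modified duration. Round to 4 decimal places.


Coupon per period c = face * coupon_rate / m = 1.550000
Periods per year m = 2; per-period yield y/m = 0.014500
Number of cashflows N = 20
Cashflows (t years, CF_t, discount factor 1/(1+y/m)^(m*t), PV):
  t = 0.5000: CF_t = 1.550000, DF = 0.985707, PV = 1.527846
  t = 1.0000: CF_t = 1.550000, DF = 0.971619, PV = 1.506009
  t = 1.5000: CF_t = 1.550000, DF = 0.957732, PV = 1.484484
  t = 2.0000: CF_t = 1.550000, DF = 0.944043, PV = 1.463267
  t = 2.5000: CF_t = 1.550000, DF = 0.930550, PV = 1.442353
  t = 3.0000: CF_t = 1.550000, DF = 0.917250, PV = 1.421737
  t = 3.5000: CF_t = 1.550000, DF = 0.904140, PV = 1.401417
  t = 4.0000: CF_t = 1.550000, DF = 0.891217, PV = 1.381387
  t = 4.5000: CF_t = 1.550000, DF = 0.878479, PV = 1.361643
  t = 5.0000: CF_t = 1.550000, DF = 0.865923, PV = 1.342181
  t = 5.5000: CF_t = 1.550000, DF = 0.853547, PV = 1.322998
  t = 6.0000: CF_t = 1.550000, DF = 0.841347, PV = 1.304089
  t = 6.5000: CF_t = 1.550000, DF = 0.829322, PV = 1.285450
  t = 7.0000: CF_t = 1.550000, DF = 0.817469, PV = 1.267077
  t = 7.5000: CF_t = 1.550000, DF = 0.805785, PV = 1.248967
  t = 8.0000: CF_t = 1.550000, DF = 0.794268, PV = 1.231116
  t = 8.5000: CF_t = 1.550000, DF = 0.782916, PV = 1.213520
  t = 9.0000: CF_t = 1.550000, DF = 0.771726, PV = 1.196175
  t = 9.5000: CF_t = 1.550000, DF = 0.760696, PV = 1.179079
  t = 10.0000: CF_t = 101.550000, DF = 0.749823, PV = 76.144563
Price P = sum_t PV_t = 101.725356
First compute Macaulay numerator sum_t t * PV_t:
  t * PV_t at t = 0.5000: 0.763923
  t * PV_t at t = 1.0000: 1.506009
  t * PV_t at t = 1.5000: 2.226726
  t * PV_t at t = 2.0000: 2.926533
  t * PV_t at t = 2.5000: 3.605881
  t * PV_t at t = 3.0000: 4.265212
  t * PV_t at t = 3.5000: 4.904959
  t * PV_t at t = 4.0000: 5.525547
  t * PV_t at t = 4.5000: 6.127393
  t * PV_t at t = 5.0000: 6.710907
  t * PV_t at t = 5.5000: 7.276488
  t * PV_t at t = 6.0000: 7.824531
  t * PV_t at t = 6.5000: 8.355422
  t * PV_t at t = 7.0000: 8.869538
  t * PV_t at t = 7.5000: 9.367252
  t * PV_t at t = 8.0000: 9.848926
  t * PV_t at t = 8.5000: 10.314917
  t * PV_t at t = 9.0000: 10.765576
  t * PV_t at t = 9.5000: 11.201246
  t * PV_t at t = 10.0000: 761.445633
Macaulay duration D = 883.832621 / 101.725356 = 8.688420
Modified duration = D / (1 + y/m) = 8.688420 / (1 + 0.014500) = 8.564239

Answer: Modified duration = 8.5642


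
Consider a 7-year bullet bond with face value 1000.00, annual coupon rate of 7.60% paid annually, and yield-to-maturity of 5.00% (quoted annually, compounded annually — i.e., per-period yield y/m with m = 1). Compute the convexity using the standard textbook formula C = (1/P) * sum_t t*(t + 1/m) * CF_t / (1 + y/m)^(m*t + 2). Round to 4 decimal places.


Coupon per period c = face * coupon_rate / m = 76.000000
Periods per year m = 1; per-period yield y/m = 0.050000
Number of cashflows N = 7
Cashflows (t years, CF_t, discount factor 1/(1+y/m)^(m*t), PV):
  t = 1.0000: CF_t = 76.000000, DF = 0.952381, PV = 72.380952
  t = 2.0000: CF_t = 76.000000, DF = 0.907029, PV = 68.934240
  t = 3.0000: CF_t = 76.000000, DF = 0.863838, PV = 65.651657
  t = 4.0000: CF_t = 76.000000, DF = 0.822702, PV = 62.525388
  t = 5.0000: CF_t = 76.000000, DF = 0.783526, PV = 59.547989
  t = 6.0000: CF_t = 76.000000, DF = 0.746215, PV = 56.712370
  t = 7.0000: CF_t = 1076.000000, DF = 0.710681, PV = 764.693111
Price P = sum_t PV_t = 1150.445708
Convexity numerator sum_t t*(t + 1/m) * CF_t / (1+y/m)^(m*t + 2):
  t = 1.0000: term = 131.303315
  t = 2.0000: term = 375.152329
  t = 3.0000: term = 714.575864
  t = 4.0000: term = 1134.247403
  t = 5.0000: term = 1620.353433
  t = 6.0000: term = 2160.471244
  t = 7.0000: term = 38841.554856
Convexity = (1/P) * sum = 44977.658442 / 1150.445708 = 39.095855

Answer: Convexity = 39.0959


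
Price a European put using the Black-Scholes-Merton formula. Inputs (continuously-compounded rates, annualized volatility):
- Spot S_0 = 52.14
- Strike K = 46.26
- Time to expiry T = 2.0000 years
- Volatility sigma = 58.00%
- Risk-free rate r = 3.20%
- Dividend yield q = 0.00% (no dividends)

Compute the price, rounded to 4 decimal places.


d1 = (ln(S/K) + (r - q + 0.5*sigma^2) * T) / (sigma * sqrt(T)) = 0.63402455
d2 = d1 - sigma * sqrt(T) = -0.18621931
exp(-rT) = 0.93800500; exp(-qT) = 1.00000000
P = K * exp(-rT) * N(-d2) - S_0 * exp(-qT) * N(-d1)
N(-d1) = 0.26303240; N(-d2) = 0.57386361
P = 46.2600 * 0.93800500 * 0.57386361 - 52.1400 * 1.00000000 * 0.26303240 = 11.1866

Answer: Price = 11.1866


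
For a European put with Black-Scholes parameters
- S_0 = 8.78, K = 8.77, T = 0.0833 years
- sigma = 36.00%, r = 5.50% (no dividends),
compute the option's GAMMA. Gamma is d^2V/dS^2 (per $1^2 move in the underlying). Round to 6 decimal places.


d1 = 0.1070134670; d2 = 0.0031112053
phi(d1) = 0.3966644879; exp(-qT) = 1.0000000000; exp(-rT) = 0.9954289791
Gamma = exp(-qT) * phi(d1) / (S * sigma * sqrt(T)) = 1.0000000000 * 0.3966644879 / (8.7800 * 0.3600 * 0.2886173938) = 0.434814

Answer: Gamma = 0.434814


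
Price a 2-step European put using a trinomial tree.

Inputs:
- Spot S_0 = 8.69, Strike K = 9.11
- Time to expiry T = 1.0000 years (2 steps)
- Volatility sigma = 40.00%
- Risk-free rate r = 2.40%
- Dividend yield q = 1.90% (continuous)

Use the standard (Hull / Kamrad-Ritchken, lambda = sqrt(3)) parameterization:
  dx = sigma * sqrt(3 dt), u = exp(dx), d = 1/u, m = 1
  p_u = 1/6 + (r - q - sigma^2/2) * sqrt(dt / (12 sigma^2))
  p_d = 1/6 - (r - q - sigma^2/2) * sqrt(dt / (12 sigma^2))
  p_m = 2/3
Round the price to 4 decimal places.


Answer: Price = V(0,0) = 1.4535

Derivation:
dt = T/N = 0.500000; dx = sigma*sqrt(3*dt) = 0.489898
u = exp(dx) = 1.632150; d = 1/u = 0.612689
p_u = 0.128393, p_m = 0.666667, p_d = 0.204940
Discount per step: exp(-r*dt) = 0.988072
Stock lattice S(k, j) with j the centered position index:
  k=0: S(0,+0) = 8.6900
  k=1: S(1,-1) = 5.3243; S(1,+0) = 8.6900; S(1,+1) = 14.1834
  k=2: S(2,-2) = 3.2621; S(2,-1) = 5.3243; S(2,+0) = 8.6900; S(2,+1) = 14.1834; S(2,+2) = 23.1494
Terminal payoffs V(N, j) = max(K - S_T, 0):
  V(2,-2) = 5.847881; V(2,-1) = 3.785733; V(2,+0) = 0.420000; V(2,+1) = 0.000000; V(2,+2) = 0.000000
Backward induction: V(k, j) = exp(-r*dt) * [p_u * V(k+1, j+1) + p_m * V(k+1, j) + p_d * V(k+1, j-1)]
  V(1,-1) = exp(-r*dt) * [p_u*0.420000 + p_m*3.785733 + p_d*5.847881] = 3.731168
  V(1,+0) = exp(-r*dt) * [p_u*0.000000 + p_m*0.420000 + p_d*3.785733] = 1.043254
  V(1,+1) = exp(-r*dt) * [p_u*0.000000 + p_m*0.000000 + p_d*0.420000] = 0.085048
  V(0,+0) = exp(-r*dt) * [p_u*0.085048 + p_m*1.043254 + p_d*3.731168] = 1.453540


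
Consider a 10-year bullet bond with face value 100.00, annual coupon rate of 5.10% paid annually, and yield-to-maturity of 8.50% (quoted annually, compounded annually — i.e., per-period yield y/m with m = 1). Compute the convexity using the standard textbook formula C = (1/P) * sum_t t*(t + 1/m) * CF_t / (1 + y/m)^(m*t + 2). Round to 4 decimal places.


Answer: Convexity = 66.4334

Derivation:
Coupon per period c = face * coupon_rate / m = 5.100000
Periods per year m = 1; per-period yield y/m = 0.085000
Number of cashflows N = 10
Cashflows (t years, CF_t, discount factor 1/(1+y/m)^(m*t), PV):
  t = 1.0000: CF_t = 5.100000, DF = 0.921659, PV = 4.700461
  t = 2.0000: CF_t = 5.100000, DF = 0.849455, PV = 4.332222
  t = 3.0000: CF_t = 5.100000, DF = 0.782908, PV = 3.992831
  t = 4.0000: CF_t = 5.100000, DF = 0.721574, PV = 3.680029
  t = 5.0000: CF_t = 5.100000, DF = 0.665045, PV = 3.391732
  t = 6.0000: CF_t = 5.100000, DF = 0.612945, PV = 3.126020
  t = 7.0000: CF_t = 5.100000, DF = 0.564926, PV = 2.881124
  t = 8.0000: CF_t = 5.100000, DF = 0.520669, PV = 2.655414
  t = 9.0000: CF_t = 5.100000, DF = 0.479880, PV = 2.447386
  t = 10.0000: CF_t = 105.100000, DF = 0.442285, PV = 46.484197
Price P = sum_t PV_t = 77.691417
Convexity numerator sum_t t*(t + 1/m) * CF_t / (1+y/m)^(m*t + 2):
  t = 1.0000: term = 7.985663
  t = 2.0000: term = 22.080173
  t = 3.0000: term = 40.700780
  t = 4.0000: term = 62.520399
  t = 5.0000: term = 86.433732
  t = 6.0000: term = 111.527396
  t = 7.0000: term = 137.053635
  t = 8.0000: term = 162.407204
  t = 9.0000: term = 187.105074
  t = 10.0000: term = 4343.487170
Convexity = (1/P) * sum = 5161.301226 / 77.691417 = 66.433352


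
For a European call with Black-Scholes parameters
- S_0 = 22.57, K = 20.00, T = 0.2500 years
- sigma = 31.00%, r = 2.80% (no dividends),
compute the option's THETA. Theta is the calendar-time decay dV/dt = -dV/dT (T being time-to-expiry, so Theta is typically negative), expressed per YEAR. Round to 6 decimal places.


d1 = 0.9025923695; d2 = 0.7475923695
phi(d1) = 0.2654642694; exp(-qT) = 1.0000000000; exp(-rT) = 0.9930244429
Theta = -S*exp(-qT)*phi(d1)*sigma/(2*sqrt(T)) - r*K*exp(-rT)*N(d2) + q*S*exp(-qT)*N(d1)
N(d1) = 0.8166288611; N(d2) = 0.7726469657; sqrt(T) = 0.5000000000
Term 1 = -22.5700 * 1.0000000000 * 0.2654642694 * 0.3100 / (2 * 0.5000000000) = -1.8573738537
Term 2 = -0.0280 * 20.0000 * 0.9930244429 * 0.7726469657 = -0.4296641007
Term 3 = 0 (no dividend yield, q = 0)
Theta = -1.8573738537 + (-0.4296641007) + (0.0000000000) = -2.287038

Answer: Theta = -2.287038


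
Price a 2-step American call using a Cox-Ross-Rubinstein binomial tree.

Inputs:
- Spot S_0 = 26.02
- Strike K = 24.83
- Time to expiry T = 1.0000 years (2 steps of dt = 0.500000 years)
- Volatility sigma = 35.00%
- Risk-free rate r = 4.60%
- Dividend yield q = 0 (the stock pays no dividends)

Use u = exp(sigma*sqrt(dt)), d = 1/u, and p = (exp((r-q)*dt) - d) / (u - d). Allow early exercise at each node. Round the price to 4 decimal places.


Answer: Price = V(0,0) = 4.5783

Derivation:
dt = T/N = 0.500000
u = exp(sigma*sqrt(dt)) = 1.280803; d = 1/u = 0.780760
p = (exp((r-q)*dt) - d) / (u - d) = 0.484971
Discount per step: exp(-r*dt) = 0.977262
Stock lattice S(k, i) with i counting down-moves:
  k=0: S(0,0) = 26.0200
  k=1: S(1,0) = 33.3265; S(1,1) = 20.3154
  k=2: S(2,0) = 42.6847; S(2,1) = 26.0200; S(2,2) = 15.8614
Terminal payoffs V(N, i) = max(S_T - K, 0):
  V(2,0) = 17.854686; V(2,1) = 1.190000; V(2,2) = 0.000000
Backward induction: V(k, i) = exp(-r*dt) * [p * V(k+1, i) + (1-p) * V(k+1, i+1)]; then take max(V_cont, immediate exercise) for American.
  V(1,0) = exp(-r*dt) * [p*17.854686 + (1-p)*1.190000] = 9.061072; exercise = 8.496499; V(1,0) = max -> 9.061072
  V(1,1) = exp(-r*dt) * [p*1.190000 + (1-p)*0.000000] = 0.563993; exercise = 0.000000; V(1,1) = max -> 0.563993
  V(0,0) = exp(-r*dt) * [p*9.061072 + (1-p)*0.563993] = 4.578309; exercise = 1.190000; V(0,0) = max -> 4.578309


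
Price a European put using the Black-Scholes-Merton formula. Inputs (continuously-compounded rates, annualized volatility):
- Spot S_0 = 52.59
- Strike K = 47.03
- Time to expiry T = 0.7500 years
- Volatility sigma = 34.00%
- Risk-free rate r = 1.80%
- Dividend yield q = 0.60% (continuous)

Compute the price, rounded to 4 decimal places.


Answer: Price = 3.2770

Derivation:
d1 = (ln(S/K) + (r - q + 0.5*sigma^2) * T) / (sigma * sqrt(T)) = 0.55727985
d2 = d1 - sigma * sqrt(T) = 0.26283121
exp(-rT) = 0.98659072; exp(-qT) = 0.99551011
P = K * exp(-rT) * N(-d2) - S_0 * exp(-qT) * N(-d1)
N(-d1) = 0.28866812; N(-d2) = 0.39634034
P = 47.0300 * 0.98659072 * 0.39634034 - 52.5900 * 0.99551011 * 0.28866812 = 3.2770


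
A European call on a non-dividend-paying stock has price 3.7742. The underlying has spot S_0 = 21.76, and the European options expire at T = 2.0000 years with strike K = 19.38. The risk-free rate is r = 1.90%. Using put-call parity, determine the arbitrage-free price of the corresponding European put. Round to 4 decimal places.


Put-call parity: C - P = S_0 * exp(-qT) - K * exp(-rT).
S_0 * exp(-qT) = 21.7600 * 1.00000000 = 21.76000000
K * exp(-rT) = 19.3800 * 0.96271294 = 18.65737679
P = C - S*exp(-qT) + K*exp(-rT)
P = 3.7742 - 21.76000000 + 18.65737679 = 0.6716

Answer: Put price = 0.6716


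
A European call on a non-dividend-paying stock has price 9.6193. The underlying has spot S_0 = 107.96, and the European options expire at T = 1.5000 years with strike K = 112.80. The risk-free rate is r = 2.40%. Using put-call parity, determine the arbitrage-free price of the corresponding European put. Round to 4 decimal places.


Answer: Put price = 10.4707

Derivation:
Put-call parity: C - P = S_0 * exp(-qT) - K * exp(-rT).
S_0 * exp(-qT) = 107.9600 * 1.00000000 = 107.96000000
K * exp(-rT) = 112.8000 * 0.96464029 = 108.81142510
P = C - S*exp(-qT) + K*exp(-rT)
P = 9.6193 - 107.96000000 + 108.81142510 = 10.4707


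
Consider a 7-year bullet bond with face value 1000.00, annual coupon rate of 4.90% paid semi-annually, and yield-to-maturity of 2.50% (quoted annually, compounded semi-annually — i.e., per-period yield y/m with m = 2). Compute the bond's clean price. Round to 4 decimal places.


Coupon per period c = face * coupon_rate / m = 24.500000
Periods per year m = 2; per-period yield y/m = 0.012500
Number of cashflows N = 14
Cashflows (t years, CF_t, discount factor 1/(1+y/m)^(m*t), PV):
  t = 0.5000: CF_t = 24.500000, DF = 0.987654, PV = 24.197531
  t = 1.0000: CF_t = 24.500000, DF = 0.975461, PV = 23.898796
  t = 1.5000: CF_t = 24.500000, DF = 0.963418, PV = 23.603749
  t = 2.0000: CF_t = 24.500000, DF = 0.951524, PV = 23.312345
  t = 2.5000: CF_t = 24.500000, DF = 0.939777, PV = 23.024538
  t = 3.0000: CF_t = 24.500000, DF = 0.928175, PV = 22.740284
  t = 3.5000: CF_t = 24.500000, DF = 0.916716, PV = 22.459540
  t = 4.0000: CF_t = 24.500000, DF = 0.905398, PV = 22.182262
  t = 4.5000: CF_t = 24.500000, DF = 0.894221, PV = 21.908407
  t = 5.0000: CF_t = 24.500000, DF = 0.883181, PV = 21.637933
  t = 5.5000: CF_t = 24.500000, DF = 0.872277, PV = 21.370798
  t = 6.0000: CF_t = 24.500000, DF = 0.861509, PV = 21.106961
  t = 6.5000: CF_t = 24.500000, DF = 0.850873, PV = 20.846381
  t = 7.0000: CF_t = 1024.500000, DF = 0.840368, PV = 860.957109
Price P = sum_t PV_t = 1153.246633

Answer: Price = 1153.2466


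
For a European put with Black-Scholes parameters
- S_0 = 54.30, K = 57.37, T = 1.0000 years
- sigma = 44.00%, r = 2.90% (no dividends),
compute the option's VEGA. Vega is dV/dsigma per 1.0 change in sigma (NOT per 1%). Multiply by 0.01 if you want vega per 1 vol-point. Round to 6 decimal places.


d1 = 0.1609152462; d2 = -0.2790847538
phi(d1) = 0.3938105230; exp(-qT) = 1.0000000000; exp(-rT) = 0.9714164645
Vega = S * exp(-qT) * phi(d1) * sqrt(T) = 54.3000 * 1.0000000000 * 0.3938105230 * 1.0000000000 = 21.383911

Answer: Vega = 21.383911


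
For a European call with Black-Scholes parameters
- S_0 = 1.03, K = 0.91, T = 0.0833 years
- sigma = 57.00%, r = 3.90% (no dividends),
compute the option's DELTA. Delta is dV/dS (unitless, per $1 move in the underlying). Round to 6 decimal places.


Answer: Delta = 0.803712

Derivation:
d1 = 0.8549548960; d2 = 0.6904429815
phi(d1) = 0.2768131718; exp(-qT) = 1.0000000000; exp(-rT) = 0.9967565713
N(d1) = 0.8037119410
Delta = exp(-qT) * N(d1) = 1.0000000000 * 0.8037119410 = 0.803712


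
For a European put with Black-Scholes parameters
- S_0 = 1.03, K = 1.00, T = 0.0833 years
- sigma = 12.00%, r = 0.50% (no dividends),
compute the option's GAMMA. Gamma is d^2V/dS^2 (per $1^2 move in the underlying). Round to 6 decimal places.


Answer: Gamma = 7.574212

Derivation:
d1 = 0.8828025990; d2 = 0.8481685117
phi(d1) = 0.2701957054; exp(-qT) = 1.0000000000; exp(-rT) = 0.9995835867
Gamma = exp(-qT) * phi(d1) / (S * sigma * sqrt(T)) = 1.0000000000 * 0.2701957054 / (1.0300 * 0.1200 * 0.2886173938) = 7.574212


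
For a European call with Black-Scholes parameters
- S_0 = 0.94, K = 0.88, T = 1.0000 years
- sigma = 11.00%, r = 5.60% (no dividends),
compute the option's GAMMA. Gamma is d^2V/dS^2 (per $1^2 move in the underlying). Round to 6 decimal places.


Answer: Gamma = 1.960310

Derivation:
d1 = 1.1637087981; d2 = 1.0537087981
phi(d1) = 0.2026960695; exp(-qT) = 1.0000000000; exp(-rT) = 0.9455391359
Gamma = exp(-qT) * phi(d1) / (S * sigma * sqrt(T)) = 1.0000000000 * 0.2026960695 / (0.9400 * 0.1100 * 1.0000000000) = 1.960310


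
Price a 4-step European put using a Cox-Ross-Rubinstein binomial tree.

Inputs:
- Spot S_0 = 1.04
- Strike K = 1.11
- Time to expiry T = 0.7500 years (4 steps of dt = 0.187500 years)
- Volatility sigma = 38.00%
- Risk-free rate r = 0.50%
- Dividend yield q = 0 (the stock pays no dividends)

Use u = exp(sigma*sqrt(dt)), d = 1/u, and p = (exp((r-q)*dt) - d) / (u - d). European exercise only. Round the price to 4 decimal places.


Answer: Price = V(0,0) = 0.1774

Derivation:
dt = T/N = 0.187500
u = exp(sigma*sqrt(dt)) = 1.178856; d = 1/u = 0.848280
p = (exp((r-q)*dt) - d) / (u - d) = 0.461794
Discount per step: exp(-r*dt) = 0.999063
Stock lattice S(k, i) with i counting down-moves:
  k=0: S(0,0) = 1.0400
  k=1: S(1,0) = 1.2260; S(1,1) = 0.8822
  k=2: S(2,0) = 1.4453; S(2,1) = 1.0400; S(2,2) = 0.7484
  k=3: S(3,0) = 1.7038; S(3,1) = 1.2260; S(3,2) = 0.8822; S(3,3) = 0.6348
  k=4: S(4,0) = 2.0085; S(4,1) = 1.4453; S(4,2) = 1.0400; S(4,3) = 0.7484; S(4,4) = 0.5385
Terminal payoffs V(N, i) = max(K - S_T, 0):
  V(4,0) = 0.000000; V(4,1) = 0.000000; V(4,2) = 0.070000; V(4,3) = 0.361638; V(4,4) = 0.571495
Backward induction: V(k, i) = exp(-r*dt) * [p * V(k+1, i) + (1-p) * V(k+1, i+1)].
  V(3,0) = exp(-r*dt) * [p*0.000000 + (1-p)*0.000000] = 0.000000
  V(3,1) = exp(-r*dt) * [p*0.000000 + (1-p)*0.070000] = 0.037639
  V(3,2) = exp(-r*dt) * [p*0.070000 + (1-p)*0.361638] = 0.226749
  V(3,3) = exp(-r*dt) * [p*0.361638 + (1-p)*0.571495] = 0.474140
  V(2,0) = exp(-r*dt) * [p*0.000000 + (1-p)*0.037639] = 0.020239
  V(2,1) = exp(-r*dt) * [p*0.037639 + (1-p)*0.226749] = 0.139289
  V(2,2) = exp(-r*dt) * [p*0.226749 + (1-p)*0.474140] = 0.359559
  V(1,0) = exp(-r*dt) * [p*0.020239 + (1-p)*0.139289] = 0.084233
  V(1,1) = exp(-r*dt) * [p*0.139289 + (1-p)*0.359559] = 0.257598
  V(0,0) = exp(-r*dt) * [p*0.084233 + (1-p)*0.257598] = 0.177373


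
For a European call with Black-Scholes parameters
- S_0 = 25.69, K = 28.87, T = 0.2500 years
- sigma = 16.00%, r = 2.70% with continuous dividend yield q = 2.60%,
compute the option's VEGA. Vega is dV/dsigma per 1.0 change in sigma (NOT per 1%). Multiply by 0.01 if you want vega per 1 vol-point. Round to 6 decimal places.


d1 = -1.4156397819; d2 = -1.4956397819
phi(d1) = 0.1464667953; exp(-qT) = 0.9935210793; exp(-rT) = 0.9932727301
Vega = S * exp(-qT) * phi(d1) * sqrt(T) = 25.6900 * 0.9935210793 * 0.1464667953 * 0.5000000000 = 1.869177

Answer: Vega = 1.869177


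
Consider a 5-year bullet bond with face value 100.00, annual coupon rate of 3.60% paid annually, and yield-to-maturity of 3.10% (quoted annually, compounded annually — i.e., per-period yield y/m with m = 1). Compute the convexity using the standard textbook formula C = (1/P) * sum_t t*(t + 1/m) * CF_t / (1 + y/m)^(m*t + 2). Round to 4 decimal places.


Answer: Convexity = 25.7393

Derivation:
Coupon per period c = face * coupon_rate / m = 3.600000
Periods per year m = 1; per-period yield y/m = 0.031000
Number of cashflows N = 5
Cashflows (t years, CF_t, discount factor 1/(1+y/m)^(m*t), PV):
  t = 1.0000: CF_t = 3.600000, DF = 0.969932, PV = 3.491756
  t = 2.0000: CF_t = 3.600000, DF = 0.940768, PV = 3.386766
  t = 3.0000: CF_t = 3.600000, DF = 0.912481, PV = 3.284933
  t = 4.0000: CF_t = 3.600000, DF = 0.885045, PV = 3.186162
  t = 5.0000: CF_t = 103.600000, DF = 0.858434, PV = 88.933714
Price P = sum_t PV_t = 102.283330
Convexity numerator sum_t t*(t + 1/m) * CF_t / (1+y/m)^(m*t + 2):
  t = 1.0000: term = 6.569866
  t = 2.0000: term = 19.116971
  t = 3.0000: term = 37.084329
  t = 4.0000: term = 59.948801
  t = 5.0000: term = 2509.980533
Convexity = (1/P) * sum = 2632.700500 / 102.283330 = 25.739292


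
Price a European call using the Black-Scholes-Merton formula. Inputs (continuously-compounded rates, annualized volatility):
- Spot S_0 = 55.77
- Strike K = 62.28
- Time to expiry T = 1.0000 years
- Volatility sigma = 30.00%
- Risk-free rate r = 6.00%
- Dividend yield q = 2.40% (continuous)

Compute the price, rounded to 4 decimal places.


Answer: Price = 4.8446

Derivation:
d1 = (ln(S/K) + (r - q + 0.5*sigma^2) * T) / (sigma * sqrt(T)) = -0.09801419
d2 = d1 - sigma * sqrt(T) = -0.39801419
exp(-rT) = 0.94176453; exp(-qT) = 0.97628571
C = S_0 * exp(-qT) * N(d1) - K * exp(-rT) * N(d2)
N(d1) = 0.46096051; N(d2) = 0.34530986
C = 55.7700 * 0.97628571 * 0.46096051 - 62.2800 * 0.94176453 * 0.34530986 = 4.8446


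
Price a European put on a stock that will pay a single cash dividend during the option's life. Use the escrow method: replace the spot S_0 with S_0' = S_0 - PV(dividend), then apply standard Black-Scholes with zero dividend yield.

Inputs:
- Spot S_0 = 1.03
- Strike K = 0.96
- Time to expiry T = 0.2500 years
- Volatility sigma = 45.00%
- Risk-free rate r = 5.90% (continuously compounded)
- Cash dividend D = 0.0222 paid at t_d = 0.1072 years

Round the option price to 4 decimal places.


PV(D) = D * exp(-r * t_d) = 0.0222 * 0.99369516 = 0.02206003
S_0' = S_0 - PV(D) = 1.0300 - 0.02206003 = 1.00793997
d1 = (ln(S_0'/K) + (r + sigma^2/2)*T) / (sigma*sqrt(T)) = 0.39463603
d2 = d1 - sigma*sqrt(T) = 0.16963603
exp(-rT) = 0.98535825
N(-d1) = 0.34655576; N(-d2) = 0.43264819
P = K * exp(-rT) * N(-d2) - S_0' * N(-d1) = 0.9600 * 0.98535825 * 0.43264819 - 1.00793997 * 0.34655576 = 0.0600

Answer: Price = 0.0600


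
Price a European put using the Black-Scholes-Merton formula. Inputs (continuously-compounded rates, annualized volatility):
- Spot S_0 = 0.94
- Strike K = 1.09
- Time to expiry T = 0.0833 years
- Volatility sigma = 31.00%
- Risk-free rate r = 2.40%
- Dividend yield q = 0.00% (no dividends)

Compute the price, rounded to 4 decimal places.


Answer: Price = 0.1498

Derivation:
d1 = (ln(S/K) + (r - q + 0.5*sigma^2) * T) / (sigma * sqrt(T)) = -1.58767324
d2 = d1 - sigma * sqrt(T) = -1.67714463
exp(-rT) = 0.99800280; exp(-qT) = 1.00000000
P = K * exp(-rT) * N(-d2) - S_0 * exp(-qT) * N(-d1)
N(-d1) = 0.94381988; N(-d2) = 0.95324290
P = 1.0900 * 0.99800280 * 0.95324290 - 0.9400 * 1.00000000 * 0.94381988 = 0.1498


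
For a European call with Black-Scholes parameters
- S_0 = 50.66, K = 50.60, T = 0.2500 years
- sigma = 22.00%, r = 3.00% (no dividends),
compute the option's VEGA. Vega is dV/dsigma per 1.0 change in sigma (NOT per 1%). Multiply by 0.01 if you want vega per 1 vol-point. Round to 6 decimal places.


d1 = 0.1339551662; d2 = 0.0239551662
phi(d1) = 0.3953789818; exp(-qT) = 1.0000000000; exp(-rT) = 0.9925280548
Vega = S * exp(-qT) * phi(d1) * sqrt(T) = 50.6600 * 1.0000000000 * 0.3953789818 * 0.5000000000 = 10.014950

Answer: Vega = 10.014950


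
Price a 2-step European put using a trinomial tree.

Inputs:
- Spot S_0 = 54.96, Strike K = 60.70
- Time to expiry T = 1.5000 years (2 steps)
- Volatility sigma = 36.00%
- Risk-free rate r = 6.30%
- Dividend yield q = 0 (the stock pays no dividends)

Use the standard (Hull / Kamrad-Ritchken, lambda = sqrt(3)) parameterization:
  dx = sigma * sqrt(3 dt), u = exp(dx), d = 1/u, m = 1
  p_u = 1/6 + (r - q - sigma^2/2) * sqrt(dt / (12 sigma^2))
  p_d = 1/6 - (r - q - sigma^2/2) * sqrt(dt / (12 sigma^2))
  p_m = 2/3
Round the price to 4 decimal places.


dt = T/N = 0.750000; dx = sigma*sqrt(3*dt) = 0.540000
u = exp(dx) = 1.716007; d = 1/u = 0.582748
p_u = 0.165417, p_m = 0.666667, p_d = 0.167917
Discount per step: exp(-r*dt) = 0.953849
Stock lattice S(k, j) with j the centered position index:
  k=0: S(0,+0) = 54.9600
  k=1: S(1,-1) = 32.0278; S(1,+0) = 54.9600; S(1,+1) = 94.3117
  k=2: S(2,-2) = 18.6642; S(2,-1) = 32.0278; S(2,+0) = 54.9600; S(2,+1) = 94.3117; S(2,+2) = 161.8396
Terminal payoffs V(N, j) = max(K - S_T, 0):
  V(2,-2) = 42.035830; V(2,-1) = 28.672156; V(2,+0) = 5.740000; V(2,+1) = 0.000000; V(2,+2) = 0.000000
Backward induction: V(k, j) = exp(-r*dt) * [p_u * V(k+1, j+1) + p_m * V(k+1, j) + p_d * V(k+1, j-1)]
  V(1,-1) = exp(-r*dt) * [p_u*5.740000 + p_m*28.672156 + p_d*42.035830] = 25.871033
  V(1,+0) = exp(-r*dt) * [p_u*0.000000 + p_m*5.740000 + p_d*28.672156] = 8.242399
  V(1,+1) = exp(-r*dt) * [p_u*0.000000 + p_m*0.000000 + p_d*5.740000] = 0.919359
  V(0,+0) = exp(-r*dt) * [p_u*0.919359 + p_m*8.242399 + p_d*25.871033] = 9.530083

Answer: Price = V(0,0) = 9.5301


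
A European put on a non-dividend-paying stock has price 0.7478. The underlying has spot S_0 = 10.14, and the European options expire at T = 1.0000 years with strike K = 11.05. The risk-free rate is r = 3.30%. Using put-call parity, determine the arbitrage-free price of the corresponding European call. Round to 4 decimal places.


Answer: Call price = 0.1965

Derivation:
Put-call parity: C - P = S_0 * exp(-qT) - K * exp(-rT).
S_0 * exp(-qT) = 10.1400 * 1.00000000 = 10.14000000
K * exp(-rT) = 11.0500 * 0.96753856 = 10.69130108
C = P + S*exp(-qT) - K*exp(-rT)
C = 0.7478 + 10.14000000 - 10.69130108 = 0.1965


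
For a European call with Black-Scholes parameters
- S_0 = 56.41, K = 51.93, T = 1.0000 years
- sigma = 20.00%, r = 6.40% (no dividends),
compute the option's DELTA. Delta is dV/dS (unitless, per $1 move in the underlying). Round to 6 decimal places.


d1 = 0.8337489495; d2 = 0.6337489495
phi(d1) = 0.2818142287; exp(-qT) = 1.0000000000; exp(-rT) = 0.9380049995
N(d1) = 0.7977887659
Delta = exp(-qT) * N(d1) = 1.0000000000 * 0.7977887659 = 0.797789

Answer: Delta = 0.797789


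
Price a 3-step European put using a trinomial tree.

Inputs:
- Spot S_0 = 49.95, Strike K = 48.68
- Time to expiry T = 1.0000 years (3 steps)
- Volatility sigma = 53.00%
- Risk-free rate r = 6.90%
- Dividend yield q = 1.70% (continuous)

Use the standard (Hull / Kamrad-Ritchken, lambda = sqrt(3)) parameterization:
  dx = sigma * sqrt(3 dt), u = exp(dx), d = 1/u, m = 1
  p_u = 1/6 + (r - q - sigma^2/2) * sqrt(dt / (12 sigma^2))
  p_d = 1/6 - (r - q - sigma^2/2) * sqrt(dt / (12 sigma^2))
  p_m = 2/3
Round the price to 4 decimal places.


dt = T/N = 0.333333; dx = sigma*sqrt(3*dt) = 0.530000
u = exp(dx) = 1.698932; d = 1/u = 0.588605
p_u = 0.138852, p_m = 0.666667, p_d = 0.194481
Discount per step: exp(-r*dt) = 0.977262
Stock lattice S(k, j) with j the centered position index:
  k=0: S(0,+0) = 49.9500
  k=1: S(1,-1) = 29.4008; S(1,+0) = 49.9500; S(1,+1) = 84.8617
  k=2: S(2,-2) = 17.3055; S(2,-1) = 29.4008; S(2,+0) = 49.9500; S(2,+1) = 84.8617; S(2,+2) = 144.1742
  k=3: S(3,-3) = 10.1861; S(3,-2) = 17.3055; S(3,-1) = 29.4008; S(3,+0) = 49.9500; S(3,+1) = 84.8617; S(3,+2) = 144.1742; S(3,+3) = 244.9423
Terminal payoffs V(N, j) = max(K - S_T, 0):
  V(3,-3) = 38.493916; V(3,-2) = 31.374532; V(3,-1) = 19.279182; V(3,+0) = 0.000000; V(3,+1) = 0.000000; V(3,+2) = 0.000000; V(3,+3) = 0.000000
Backward induction: V(k, j) = exp(-r*dt) * [p_u * V(k+1, j+1) + p_m * V(k+1, j) + p_d * V(k+1, j-1)]
  V(2,-2) = exp(-r*dt) * [p_u*19.279182 + p_m*31.374532 + p_d*38.493916] = 30.372978
  V(2,-1) = exp(-r*dt) * [p_u*0.000000 + p_m*19.279182 + p_d*31.374532] = 18.523563
  V(2,+0) = exp(-r*dt) * [p_u*0.000000 + p_m*0.000000 + p_d*19.279182] = 3.664184
  V(2,+1) = exp(-r*dt) * [p_u*0.000000 + p_m*0.000000 + p_d*0.000000] = 0.000000
  V(2,+2) = exp(-r*dt) * [p_u*0.000000 + p_m*0.000000 + p_d*0.000000] = 0.000000
  V(1,-1) = exp(-r*dt) * [p_u*3.664184 + p_m*18.523563 + p_d*30.372978] = 18.338128
  V(1,+0) = exp(-r*dt) * [p_u*0.000000 + p_m*3.664184 + p_d*18.523563] = 5.907819
  V(1,+1) = exp(-r*dt) * [p_u*0.000000 + p_m*0.000000 + p_d*3.664184] = 0.696412
  V(0,+0) = exp(-r*dt) * [p_u*0.696412 + p_m*5.907819 + p_d*18.338128] = 7.428821

Answer: Price = V(0,0) = 7.4288


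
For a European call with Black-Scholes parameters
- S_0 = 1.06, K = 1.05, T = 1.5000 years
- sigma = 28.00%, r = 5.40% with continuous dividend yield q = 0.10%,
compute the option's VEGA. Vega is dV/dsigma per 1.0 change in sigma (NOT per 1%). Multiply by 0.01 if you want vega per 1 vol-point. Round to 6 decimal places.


d1 = 0.4309315685; d2 = 0.0880030045
phi(d1) = 0.3635677774; exp(-qT) = 0.9985011244; exp(-rT) = 0.9221936914
Vega = S * exp(-qT) * phi(d1) * sqrt(T) = 1.0600 * 0.9985011244 * 0.3635677774 * 1.2247448714 = 0.471287

Answer: Vega = 0.471287


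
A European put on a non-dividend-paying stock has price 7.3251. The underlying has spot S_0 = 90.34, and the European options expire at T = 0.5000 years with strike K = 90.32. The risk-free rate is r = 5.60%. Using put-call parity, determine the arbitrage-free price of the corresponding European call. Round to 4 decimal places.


Put-call parity: C - P = S_0 * exp(-qT) - K * exp(-rT).
S_0 * exp(-qT) = 90.3400 * 1.00000000 = 90.34000000
K * exp(-rT) = 90.3200 * 0.97238837 = 87.82611729
C = P + S*exp(-qT) - K*exp(-rT)
C = 7.3251 + 90.34000000 - 87.82611729 = 9.8390

Answer: Call price = 9.8390


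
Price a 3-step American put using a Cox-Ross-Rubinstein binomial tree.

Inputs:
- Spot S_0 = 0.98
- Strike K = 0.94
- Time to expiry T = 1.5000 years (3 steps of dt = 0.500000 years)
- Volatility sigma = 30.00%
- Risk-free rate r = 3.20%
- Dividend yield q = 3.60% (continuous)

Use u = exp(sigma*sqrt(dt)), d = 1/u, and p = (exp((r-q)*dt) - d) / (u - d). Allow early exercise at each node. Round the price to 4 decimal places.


Answer: Price = V(0,0) = 0.1286

Derivation:
dt = T/N = 0.500000
u = exp(sigma*sqrt(dt)) = 1.236311; d = 1/u = 0.808858
p = (exp((r-q)*dt) - d) / (u - d) = 0.442491
Discount per step: exp(-r*dt) = 0.984127
Stock lattice S(k, i) with i counting down-moves:
  k=0: S(0,0) = 0.9800
  k=1: S(1,0) = 1.2116; S(1,1) = 0.7927
  k=2: S(2,0) = 1.4979; S(2,1) = 0.9800; S(2,2) = 0.6412
  k=3: S(3,0) = 1.8519; S(3,1) = 1.2116; S(3,2) = 0.7927; S(3,3) = 0.5186
Terminal payoffs V(N, i) = max(K - S_T, 0):
  V(3,0) = 0.000000; V(3,1) = 0.000000; V(3,2) = 0.147319; V(3,3) = 0.421388
Backward induction: V(k, i) = exp(-r*dt) * [p * V(k+1, i) + (1-p) * V(k+1, i+1)]; then take max(V_cont, immediate exercise) for American.
  V(2,0) = exp(-r*dt) * [p*0.000000 + (1-p)*0.000000] = 0.000000; exercise = 0.000000; V(2,0) = max -> 0.000000
  V(2,1) = exp(-r*dt) * [p*0.000000 + (1-p)*0.147319] = 0.080828; exercise = 0.000000; V(2,1) = max -> 0.080828
  V(2,2) = exp(-r*dt) * [p*0.147319 + (1-p)*0.421388] = 0.295351; exercise = 0.298834; V(2,2) = max -> 0.298834
  V(1,0) = exp(-r*dt) * [p*0.000000 + (1-p)*0.080828] = 0.044347; exercise = 0.000000; V(1,0) = max -> 0.044347
  V(1,1) = exp(-r*dt) * [p*0.080828 + (1-p)*0.298834] = 0.199156; exercise = 0.147319; V(1,1) = max -> 0.199156
  V(0,0) = exp(-r*dt) * [p*0.044347 + (1-p)*0.199156] = 0.128581; exercise = 0.000000; V(0,0) = max -> 0.128581


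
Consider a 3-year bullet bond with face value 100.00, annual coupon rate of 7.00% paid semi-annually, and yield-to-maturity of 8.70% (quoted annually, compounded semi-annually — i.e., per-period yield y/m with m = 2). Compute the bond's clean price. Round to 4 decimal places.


Coupon per period c = face * coupon_rate / m = 3.500000
Periods per year m = 2; per-period yield y/m = 0.043500
Number of cashflows N = 6
Cashflows (t years, CF_t, discount factor 1/(1+y/m)^(m*t), PV):
  t = 0.5000: CF_t = 3.500000, DF = 0.958313, PV = 3.354097
  t = 1.0000: CF_t = 3.500000, DF = 0.918365, PV = 3.214276
  t = 1.5000: CF_t = 3.500000, DF = 0.880081, PV = 3.080283
  t = 2.0000: CF_t = 3.500000, DF = 0.843393, PV = 2.951877
  t = 2.5000: CF_t = 3.500000, DF = 0.808235, PV = 2.828823
  t = 3.0000: CF_t = 103.500000, DF = 0.774543, PV = 80.165154
Price P = sum_t PV_t = 95.594510

Answer: Price = 95.5945


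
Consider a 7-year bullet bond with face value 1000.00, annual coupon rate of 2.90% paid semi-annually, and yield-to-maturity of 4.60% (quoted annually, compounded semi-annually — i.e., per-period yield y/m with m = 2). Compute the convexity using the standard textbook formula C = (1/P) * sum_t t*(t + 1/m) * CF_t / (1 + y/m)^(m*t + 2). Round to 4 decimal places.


Coupon per period c = face * coupon_rate / m = 14.500000
Periods per year m = 2; per-period yield y/m = 0.023000
Number of cashflows N = 14
Cashflows (t years, CF_t, discount factor 1/(1+y/m)^(m*t), PV):
  t = 0.5000: CF_t = 14.500000, DF = 0.977517, PV = 14.173998
  t = 1.0000: CF_t = 14.500000, DF = 0.955540, PV = 13.855326
  t = 1.5000: CF_t = 14.500000, DF = 0.934056, PV = 13.543818
  t = 2.0000: CF_t = 14.500000, DF = 0.913056, PV = 13.239314
  t = 2.5000: CF_t = 14.500000, DF = 0.892528, PV = 12.941655
  t = 3.0000: CF_t = 14.500000, DF = 0.872461, PV = 12.650690
  t = 3.5000: CF_t = 14.500000, DF = 0.852846, PV = 12.366265
  t = 4.0000: CF_t = 14.500000, DF = 0.833671, PV = 12.088236
  t = 4.5000: CF_t = 14.500000, DF = 0.814928, PV = 11.816458
  t = 5.0000: CF_t = 14.500000, DF = 0.796606, PV = 11.550789
  t = 5.5000: CF_t = 14.500000, DF = 0.778696, PV = 11.291094
  t = 6.0000: CF_t = 14.500000, DF = 0.761189, PV = 11.037238
  t = 6.5000: CF_t = 14.500000, DF = 0.744075, PV = 10.789089
  t = 7.0000: CF_t = 1014.500000, DF = 0.727346, PV = 737.892641
Price P = sum_t PV_t = 899.236611
Convexity numerator sum_t t*(t + 1/m) * CF_t / (1+y/m)^(m*t + 2):
  t = 0.5000: term = 6.771909
  t = 1.0000: term = 19.858970
  t = 1.5000: term = 38.824966
  t = 2.0000: term = 63.253448
  t = 2.5000: term = 92.746991
  t = 3.0000: term = 126.926479
  t = 3.5000: term = 165.430406
  t = 4.0000: term = 207.914209
  t = 4.5000: term = 254.049620
  t = 5.0000: term = 303.524038
  t = 5.5000: term = 356.039927
  t = 6.0000: term = 411.314232
  t = 6.5000: term = 469.077815
  t = 7.0000: term = 37016.999696
Convexity = (1/P) * sum = 39532.732706 / 899.236611 = 43.962548

Answer: Convexity = 43.9625


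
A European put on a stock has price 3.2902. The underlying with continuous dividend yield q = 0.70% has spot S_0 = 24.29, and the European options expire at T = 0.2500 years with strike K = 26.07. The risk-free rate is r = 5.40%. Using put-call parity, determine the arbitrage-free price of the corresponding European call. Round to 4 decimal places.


Answer: Call price = 1.8173

Derivation:
Put-call parity: C - P = S_0 * exp(-qT) - K * exp(-rT).
S_0 * exp(-qT) = 24.2900 * 0.99825153 = 24.24752967
K * exp(-rT) = 26.0700 * 0.98659072 = 25.72041997
C = P + S*exp(-qT) - K*exp(-rT)
C = 3.2902 + 24.24752967 - 25.72041997 = 1.8173


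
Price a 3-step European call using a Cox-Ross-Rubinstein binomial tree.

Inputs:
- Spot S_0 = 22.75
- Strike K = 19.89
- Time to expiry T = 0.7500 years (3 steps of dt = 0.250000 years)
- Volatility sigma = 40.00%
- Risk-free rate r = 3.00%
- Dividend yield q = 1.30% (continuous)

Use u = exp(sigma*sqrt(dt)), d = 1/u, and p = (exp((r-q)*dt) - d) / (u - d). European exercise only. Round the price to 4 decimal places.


dt = T/N = 0.250000
u = exp(sigma*sqrt(dt)) = 1.221403; d = 1/u = 0.818731
p = (exp((r-q)*dt) - d) / (u - d) = 0.460743
Discount per step: exp(-r*dt) = 0.992528
Stock lattice S(k, i) with i counting down-moves:
  k=0: S(0,0) = 22.7500
  k=1: S(1,0) = 27.7869; S(1,1) = 18.6261
  k=2: S(2,0) = 33.9390; S(2,1) = 22.7500; S(2,2) = 15.2498
  k=3: S(3,0) = 41.4532; S(3,1) = 27.7869; S(3,2) = 18.6261; S(3,3) = 12.4855
Terminal payoffs V(N, i) = max(S_T - K, 0):
  V(3,0) = 21.563203; V(3,1) = 7.896913; V(3,2) = 0.000000; V(3,3) = 0.000000
Backward induction: V(k, i) = exp(-r*dt) * [p * V(k+1, i) + (1-p) * V(k+1, i+1)].
  V(2,0) = exp(-r*dt) * [p*21.563203 + (1-p)*7.896913] = 14.087506
  V(2,1) = exp(-r*dt) * [p*7.896913 + (1-p)*0.000000] = 3.611261
  V(2,2) = exp(-r*dt) * [p*0.000000 + (1-p)*0.000000] = 0.000000
  V(1,0) = exp(-r*dt) * [p*14.087506 + (1-p)*3.611261] = 8.375068
  V(1,1) = exp(-r*dt) * [p*3.611261 + (1-p)*0.000000] = 1.651431
  V(0,0) = exp(-r*dt) * [p*8.375068 + (1-p)*1.651431] = 4.713813

Answer: Price = V(0,0) = 4.7138


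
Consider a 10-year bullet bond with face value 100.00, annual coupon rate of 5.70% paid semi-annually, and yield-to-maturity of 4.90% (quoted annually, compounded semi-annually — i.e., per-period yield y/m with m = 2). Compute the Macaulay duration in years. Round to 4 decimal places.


Coupon per period c = face * coupon_rate / m = 2.850000
Periods per year m = 2; per-period yield y/m = 0.024500
Number of cashflows N = 20
Cashflows (t years, CF_t, discount factor 1/(1+y/m)^(m*t), PV):
  t = 0.5000: CF_t = 2.850000, DF = 0.976086, PV = 2.781845
  t = 1.0000: CF_t = 2.850000, DF = 0.952744, PV = 2.715319
  t = 1.5000: CF_t = 2.850000, DF = 0.929960, PV = 2.650385
  t = 2.0000: CF_t = 2.850000, DF = 0.907721, PV = 2.587003
  t = 2.5000: CF_t = 2.850000, DF = 0.886013, PV = 2.525138
  t = 3.0000: CF_t = 2.850000, DF = 0.864825, PV = 2.464751
  t = 3.5000: CF_t = 2.850000, DF = 0.844143, PV = 2.405809
  t = 4.0000: CF_t = 2.850000, DF = 0.823957, PV = 2.348276
  t = 4.5000: CF_t = 2.850000, DF = 0.804252, PV = 2.292119
  t = 5.0000: CF_t = 2.850000, DF = 0.785019, PV = 2.237305
  t = 5.5000: CF_t = 2.850000, DF = 0.766246, PV = 2.183802
  t = 6.0000: CF_t = 2.850000, DF = 0.747922, PV = 2.131578
  t = 6.5000: CF_t = 2.850000, DF = 0.730036, PV = 2.080604
  t = 7.0000: CF_t = 2.850000, DF = 0.712578, PV = 2.030848
  t = 7.5000: CF_t = 2.850000, DF = 0.695538, PV = 1.982282
  t = 8.0000: CF_t = 2.850000, DF = 0.678904, PV = 1.934877
  t = 8.5000: CF_t = 2.850000, DF = 0.662669, PV = 1.888607
  t = 9.0000: CF_t = 2.850000, DF = 0.646822, PV = 1.843442
  t = 9.5000: CF_t = 2.850000, DF = 0.631354, PV = 1.799358
  t = 10.0000: CF_t = 102.850000, DF = 0.616255, PV = 63.381869
Price P = sum_t PV_t = 106.265218
Macaulay numerator sum_t t * PV_t:
  t * PV_t at t = 0.5000: 1.390922
  t * PV_t at t = 1.0000: 2.715319
  t * PV_t at t = 1.5000: 3.975578
  t * PV_t at t = 2.0000: 5.174007
  t * PV_t at t = 2.5000: 6.312844
  t * PV_t at t = 3.0000: 7.394254
  t * PV_t at t = 3.5000: 8.420331
  t * PV_t at t = 4.0000: 9.393104
  t * PV_t at t = 4.5000: 10.314536
  t * PV_t at t = 5.0000: 11.186526
  t * PV_t at t = 5.5000: 12.010911
  t * PV_t at t = 6.0000: 12.789470
  t * PV_t at t = 6.5000: 13.523923
  t * PV_t at t = 7.0000: 14.215935
  t * PV_t at t = 7.5000: 14.867114
  t * PV_t at t = 8.0000: 15.479019
  t * PV_t at t = 8.5000: 16.053156
  t * PV_t at t = 9.0000: 16.590980
  t * PV_t at t = 9.5000: 17.093901
  t * PV_t at t = 10.0000: 633.818690
Macaulay duration D = (sum_t t * PV_t) / P = 832.720521 / 106.265218 = 7.836247

Answer: Macaulay duration = 7.8362 years
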